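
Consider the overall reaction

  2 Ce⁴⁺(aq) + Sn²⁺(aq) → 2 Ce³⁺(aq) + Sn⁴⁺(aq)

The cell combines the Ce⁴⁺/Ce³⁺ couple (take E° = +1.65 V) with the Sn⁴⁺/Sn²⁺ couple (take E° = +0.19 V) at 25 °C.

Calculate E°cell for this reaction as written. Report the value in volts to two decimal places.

The Ce⁴⁺/Ce³⁺ couple has the higher reduction potential, so it is the cathode; Sn⁴⁺/Sn²⁺ is oxidised at the anode.
E°cell = E°(cathode) − E°(anode) = (+1.65) − (+0.19) = +1.46 V.

+1.46 V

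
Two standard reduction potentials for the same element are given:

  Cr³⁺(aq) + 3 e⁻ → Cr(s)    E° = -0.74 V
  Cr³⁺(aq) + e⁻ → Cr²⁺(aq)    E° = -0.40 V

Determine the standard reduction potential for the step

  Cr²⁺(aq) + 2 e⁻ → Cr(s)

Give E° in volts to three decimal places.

-0.910 V

Sequential free energies add, so n₃E°₃ = n₁E°₁ + n₂E°₂.
With n₃ = 3, and the known step contributing 1×(-0.40) V, the unknown satisfies 2·E° = 3×(-0.74) − 1×(-0.40) = -1.820.
E° = -1.820 / 2 = -0.910 V.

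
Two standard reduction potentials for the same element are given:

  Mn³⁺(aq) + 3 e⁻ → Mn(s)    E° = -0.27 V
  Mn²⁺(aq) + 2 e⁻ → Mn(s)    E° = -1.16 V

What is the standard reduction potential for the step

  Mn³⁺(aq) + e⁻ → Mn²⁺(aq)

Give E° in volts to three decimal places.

+1.510 V

Sequential free energies add, so n₃E°₃ = n₁E°₁ + n₂E°₂.
With n₃ = 3, and the known step contributing 2×(-1.16) V, the unknown satisfies 1·E° = 3×(-0.27) − 2×(-1.16) = +1.510.
E° = +1.510 / 1 = +1.510 V.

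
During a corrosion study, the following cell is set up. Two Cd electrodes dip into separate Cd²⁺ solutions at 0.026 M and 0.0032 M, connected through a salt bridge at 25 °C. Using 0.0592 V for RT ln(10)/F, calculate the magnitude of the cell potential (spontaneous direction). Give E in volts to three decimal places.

+0.027 V

For a concentration cell E°cell = 0. The 0.026 M side is the cathode (reduction is favoured where [Cd²⁺] is higher).
With n = 2, E = −(0.0592/2) log([Cd²⁺]ₐₙ/[Cd²⁺]꜀ₐₜ) = −(0.0592/2) log(0.0032/0.026) = −(0.0592/2)(-0.910) = +0.027 V.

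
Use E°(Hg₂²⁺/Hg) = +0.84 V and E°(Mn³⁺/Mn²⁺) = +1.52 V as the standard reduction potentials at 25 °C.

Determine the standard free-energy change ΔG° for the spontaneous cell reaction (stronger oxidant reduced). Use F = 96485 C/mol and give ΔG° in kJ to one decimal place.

-131.2 kJ

Mn³⁺/Mn²⁺ (E° = +1.52 V) is the cathode; Hg₂²⁺/Hg (E° = +0.84 V) is the anode, so E°cell = +0.68 V.
Balancing electrons gives n = 2 (lcm of 1 and 2).
ΔG° = −nFE° = −(2)(96485)(+0.68) = -131,220 J = -131.2 kJ.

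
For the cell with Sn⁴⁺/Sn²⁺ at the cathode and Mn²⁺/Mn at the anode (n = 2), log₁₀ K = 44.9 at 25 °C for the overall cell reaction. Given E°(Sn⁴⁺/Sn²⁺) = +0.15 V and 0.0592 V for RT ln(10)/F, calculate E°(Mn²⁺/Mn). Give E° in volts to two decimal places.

-1.18 V

E°cell = (0.0592/n)·log K = (0.0592/2)(44.9) = +1.329 V.
Since Sn⁴⁺/Sn²⁺ is the cathode and Mn²⁺/Mn the anode, E°cell = E°(Sn⁴⁺/Sn²⁺) − E°(Mn²⁺/Mn).
So E°(Mn²⁺/Mn) = E°(Sn⁴⁺/Sn²⁺) − E°cell = (+0.15) − (+1.329) = -1.18 V.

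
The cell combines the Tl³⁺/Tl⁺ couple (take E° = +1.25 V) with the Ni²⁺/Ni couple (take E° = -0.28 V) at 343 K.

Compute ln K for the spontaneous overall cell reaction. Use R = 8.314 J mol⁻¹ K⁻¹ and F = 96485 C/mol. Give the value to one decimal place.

103.5

Cathode: Tl³⁺/Tl⁺; anode: Ni²⁺/Ni. E°cell = (+1.25) − (-0.28) = +1.53 V, with n = 2.
ΔG° = −nFE° = −RT ln K, so ln K = nFE°/(RT) = (2)(96485)(+1.53) / ((8.314)(343)) = 103.533.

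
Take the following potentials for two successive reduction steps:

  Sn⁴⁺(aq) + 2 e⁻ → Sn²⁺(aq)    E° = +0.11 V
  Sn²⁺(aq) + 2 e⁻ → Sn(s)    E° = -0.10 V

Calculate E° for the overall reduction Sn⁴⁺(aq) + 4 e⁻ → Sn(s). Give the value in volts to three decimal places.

+0.005 V

Adding the free-energy changes (−nFE°) of the two steps gives −n₃FE°₃ = −n₁FE°₁ − n₂FE°₂.
E°₃ = (2×+0.11 + 2×-0.10) / 4 = (+0.020) / 4 = +0.005 V.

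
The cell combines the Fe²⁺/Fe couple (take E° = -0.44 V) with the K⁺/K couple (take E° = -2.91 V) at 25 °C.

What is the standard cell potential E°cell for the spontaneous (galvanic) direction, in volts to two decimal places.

+2.47 V

The Fe²⁺/Fe couple has the higher reduction potential, so it is the cathode; K⁺/K is oxidised at the anode.
E°cell = E°(cathode) − E°(anode) = (-0.44) − (-2.91) = +2.47 V.
Since E°cell > 0, the reaction is spontaneous under standard conditions.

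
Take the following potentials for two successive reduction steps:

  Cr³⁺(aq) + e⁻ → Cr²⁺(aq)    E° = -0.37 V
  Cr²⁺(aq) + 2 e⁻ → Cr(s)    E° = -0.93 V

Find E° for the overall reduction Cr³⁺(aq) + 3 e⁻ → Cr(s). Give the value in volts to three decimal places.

-0.743 V

Since ΔG° = −nFE° is additive over sequential reductions, n₃E°₃ = n₁E°₁ + n₂E°₂.
E°₃ = (1×-0.37 + 2×-0.93) / 3 = (-2.230) / 3 = -0.743 V.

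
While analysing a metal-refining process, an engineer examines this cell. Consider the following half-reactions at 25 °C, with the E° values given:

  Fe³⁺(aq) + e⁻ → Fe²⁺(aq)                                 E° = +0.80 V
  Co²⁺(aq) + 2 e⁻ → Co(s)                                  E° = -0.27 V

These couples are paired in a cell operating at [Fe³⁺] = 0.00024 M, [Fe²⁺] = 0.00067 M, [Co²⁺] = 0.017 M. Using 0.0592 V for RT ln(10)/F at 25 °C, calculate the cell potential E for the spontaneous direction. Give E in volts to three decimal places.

+1.096 V

Fe³⁺/Fe²⁺ is the cathode (higher E°), Co²⁺/Co the anode: E°cell = +0.80 − (-0.27) = +1.07 V, n = 2.
Overall: 2 Fe³⁺(aq) + Co(s) → 2 Fe²⁺(aq) + Co²⁺(aq)
Q = [Fe²⁺]^2·[Co²⁺] / ([Fe³⁺]^2); log Q = -0.878.
E = E° − (0.0592/n) log Q = +1.07 − (0.0592/2)(-0.878) = +1.096 V.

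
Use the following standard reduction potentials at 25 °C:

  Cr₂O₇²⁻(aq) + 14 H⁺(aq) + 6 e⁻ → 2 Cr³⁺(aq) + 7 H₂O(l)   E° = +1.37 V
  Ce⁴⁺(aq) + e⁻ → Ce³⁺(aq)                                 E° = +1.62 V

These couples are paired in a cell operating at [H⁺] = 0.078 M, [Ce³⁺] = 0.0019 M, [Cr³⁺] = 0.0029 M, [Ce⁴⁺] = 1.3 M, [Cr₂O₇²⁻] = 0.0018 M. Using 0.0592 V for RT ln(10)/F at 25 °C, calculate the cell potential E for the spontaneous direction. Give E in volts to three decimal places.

+0.548 V

Ce⁴⁺/Ce³⁺ is the cathode (higher E°), Cr₂O₇²⁻/Cr³⁺ the anode: E°cell = +1.62 − (+1.37) = +0.25 V, n = 6.
Overall: 6 Ce⁴⁺(aq) + 2 Cr³⁺(aq) + 7 H₂O(l) → 6 Ce³⁺(aq) + Cr₂O₇²⁻(aq) + 14 H⁺(aq)
Q = [Ce³⁺]^6·[Cr₂O₇²⁻]·[H⁺]^14 / ([Ce⁴⁺]^6·[Cr³⁺]^2); log Q = -30.191.
E = E° − (0.0592/n) log Q = +0.25 − (0.0592/6)(-30.191) = +0.548 V.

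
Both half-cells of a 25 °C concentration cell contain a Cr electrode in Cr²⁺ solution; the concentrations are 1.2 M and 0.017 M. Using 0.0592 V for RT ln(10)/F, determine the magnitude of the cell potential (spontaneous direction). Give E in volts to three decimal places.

For a concentration cell E°cell = 0. The 1.2 M side is the cathode (reduction is favoured where [Cr²⁺] is higher).
With n = 2, E = −(0.0592/2) log([Cr²⁺]ₐₙ/[Cr²⁺]꜀ₐₜ) = −(0.0592/2) log(0.017/1.2) = −(0.0592/2)(-1.849) = +0.055 V.

+0.055 V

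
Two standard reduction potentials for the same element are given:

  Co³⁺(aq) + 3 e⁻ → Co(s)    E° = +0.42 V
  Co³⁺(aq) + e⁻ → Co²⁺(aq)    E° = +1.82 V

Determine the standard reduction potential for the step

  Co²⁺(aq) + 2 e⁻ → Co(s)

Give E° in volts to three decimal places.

Sequential free energies add, so n₃E°₃ = n₁E°₁ + n₂E°₂.
With n₃ = 3, and the known step contributing 1×(+1.82) V, the unknown satisfies 2·E° = 3×(+0.42) − 1×(+1.82) = -0.560.
E° = -0.560 / 2 = -0.280 V.

-0.280 V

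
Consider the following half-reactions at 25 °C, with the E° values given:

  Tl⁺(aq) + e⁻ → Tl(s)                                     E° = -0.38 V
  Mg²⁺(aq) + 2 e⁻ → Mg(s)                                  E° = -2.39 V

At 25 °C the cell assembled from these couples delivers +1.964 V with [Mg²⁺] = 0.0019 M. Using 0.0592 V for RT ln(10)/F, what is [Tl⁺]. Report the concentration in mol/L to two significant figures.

0.0073 M

Tl⁺/Tl is the cathode, Mg²⁺/Mg the anode: E°cell = +2.01 V, n = 2.
Overall reaction: 2 Tl⁺(aq) + Mg(s) → 2 Tl(s) + Mg²⁺(aq); Q = [Mg²⁺]^1/[Tl⁺]^2.
From E = E° − (0.0592/n) log Q: log Q = (E° − E)·n/0.0592 = (+2.01 − (+1.964))·2/0.0592 = 1.5541.
So 2·log[Tl⁺] = 1·log(0.0019) − log Q = -2.7212 − (1.5541) = -4.2753; log[Tl⁺] = -4.2753 / 2 = -2.1376; [Tl⁺] = 10^(-2.1376) ≈ 0.0073 M.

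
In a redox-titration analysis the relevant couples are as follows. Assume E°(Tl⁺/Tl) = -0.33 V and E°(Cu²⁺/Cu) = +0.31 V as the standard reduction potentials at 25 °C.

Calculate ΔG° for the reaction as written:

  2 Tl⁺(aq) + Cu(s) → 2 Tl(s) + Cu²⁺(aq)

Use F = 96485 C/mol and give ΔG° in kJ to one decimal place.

+123.5 kJ

As written, Tl⁺/Tl is reduced (cathode) and Cu²⁺/Cu is oxidised (anode), so E°cell = (-0.33) − (+0.31) = -0.64 V.
Balancing electrons gives n = 2.
ΔG° = −nFE° = −(2)(96485)(-0.64) = 123,501 J = +123.5 kJ.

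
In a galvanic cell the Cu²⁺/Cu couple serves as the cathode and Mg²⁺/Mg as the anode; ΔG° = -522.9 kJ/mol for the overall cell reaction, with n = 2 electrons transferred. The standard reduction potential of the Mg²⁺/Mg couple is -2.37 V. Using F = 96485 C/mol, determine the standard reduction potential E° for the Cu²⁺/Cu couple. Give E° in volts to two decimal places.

+0.34 V

E°cell = −ΔG°/(nF) = −(-522.9×10³)/((2)(96485)) = +2.710 V.
Since Cu²⁺/Cu is the cathode and Mg²⁺/Mg the anode, E°cell = E°(Cu²⁺/Cu) − E°(Mg²⁺/Mg).
So E°(Cu²⁺/Cu) = E°cell + E°(Mg²⁺/Mg) = +2.710 + (-2.37) = +0.34 V.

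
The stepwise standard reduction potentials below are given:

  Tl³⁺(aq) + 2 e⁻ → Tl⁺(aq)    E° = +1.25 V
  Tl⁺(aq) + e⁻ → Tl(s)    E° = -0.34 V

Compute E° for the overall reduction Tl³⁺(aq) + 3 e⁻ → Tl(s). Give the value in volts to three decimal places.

Adding the free-energy changes (−nFE°) of the two steps gives −n₃FE°₃ = −n₁FE°₁ − n₂FE°₂.
E°₃ = (2×+1.25 + 1×-0.34) / 3 = (+2.160) / 3 = +0.720 V.

+0.720 V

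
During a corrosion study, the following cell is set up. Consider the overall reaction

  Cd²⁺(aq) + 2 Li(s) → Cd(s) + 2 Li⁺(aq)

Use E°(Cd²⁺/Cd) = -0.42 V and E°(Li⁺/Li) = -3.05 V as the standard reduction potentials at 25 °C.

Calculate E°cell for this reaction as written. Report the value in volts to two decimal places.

+2.63 V

The Cd²⁺/Cd couple has the higher reduction potential, so it is the cathode; Li⁺/Li is oxidised at the anode.
E°cell = E°(cathode) − E°(anode) = (-0.42) − (-3.05) = +2.63 V.
Since E°cell > 0, the reaction is spontaneous under standard conditions.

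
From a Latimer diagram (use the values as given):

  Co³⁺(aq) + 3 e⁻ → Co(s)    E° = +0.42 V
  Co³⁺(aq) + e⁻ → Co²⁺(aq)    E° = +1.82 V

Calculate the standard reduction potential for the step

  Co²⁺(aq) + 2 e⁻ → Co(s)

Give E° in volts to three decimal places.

Sequential free energies add, so n₃E°₃ = n₁E°₁ + n₂E°₂.
With n₃ = 3, and the known step contributing 1×(+1.82) V, the unknown satisfies 2·E° = 3×(+0.42) − 1×(+1.82) = -0.560.
E° = -0.560 / 2 = -0.280 V.

-0.280 V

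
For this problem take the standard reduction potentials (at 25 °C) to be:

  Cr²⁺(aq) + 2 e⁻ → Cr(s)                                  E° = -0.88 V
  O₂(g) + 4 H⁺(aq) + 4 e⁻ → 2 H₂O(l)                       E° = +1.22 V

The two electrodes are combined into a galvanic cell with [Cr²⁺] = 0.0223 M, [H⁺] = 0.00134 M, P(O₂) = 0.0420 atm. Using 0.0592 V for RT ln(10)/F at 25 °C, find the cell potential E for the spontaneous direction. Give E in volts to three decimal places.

O₂/H₂O is the cathode (higher E°), Cr²⁺/Cr the anode: E°cell = +1.22 − (-0.88) = +2.10 V, n = 4.
Overall: O₂(g) + 4 H⁺(aq) + 2 Cr(s) → 2 H₂O(l) + 2 Cr²⁺(aq)
Q = [Cr²⁺]^2 / (P(O₂)·[H⁺]^4); log Q = 9.565.
E = E° − (0.0592/n) log Q = +2.10 − (0.0592/4)(9.565) = +1.958 V.

+1.958 V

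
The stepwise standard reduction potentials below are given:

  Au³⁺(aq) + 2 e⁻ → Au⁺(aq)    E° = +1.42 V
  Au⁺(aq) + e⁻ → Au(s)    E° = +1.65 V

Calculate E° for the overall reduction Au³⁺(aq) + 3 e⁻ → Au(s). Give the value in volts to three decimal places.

Standard free energies of sequential steps add: ΔG°₃ = ΔG°₁ + ΔG°₂, so n₃E°₃ = n₁E°₁ + n₂E°₂.
E°₃ = (2×+1.42 + 1×+1.65) / 3 = (+4.490) / 3 = +1.497 V.

+1.497 V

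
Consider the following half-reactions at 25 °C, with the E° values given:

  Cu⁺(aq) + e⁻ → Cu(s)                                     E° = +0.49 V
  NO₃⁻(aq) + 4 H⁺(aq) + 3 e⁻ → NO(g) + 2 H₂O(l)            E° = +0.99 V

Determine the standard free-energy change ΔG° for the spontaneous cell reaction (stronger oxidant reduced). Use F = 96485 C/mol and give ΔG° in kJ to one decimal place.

NO₃⁻/NO (E° = +0.99 V) is the cathode; Cu⁺/Cu (E° = +0.49 V) is the anode, so E°cell = +0.50 V.
Balancing electrons gives n = 3 (lcm of 3 and 1).
ΔG° = −nFE° = −(3)(96485)(+0.50) = -144,728 J = -144.7 kJ.

-144.7 kJ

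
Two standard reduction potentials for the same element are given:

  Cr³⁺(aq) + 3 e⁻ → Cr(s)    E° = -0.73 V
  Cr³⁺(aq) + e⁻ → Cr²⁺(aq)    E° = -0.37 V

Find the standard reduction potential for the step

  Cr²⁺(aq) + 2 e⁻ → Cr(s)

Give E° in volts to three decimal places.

Sequential free energies add, so n₃E°₃ = n₁E°₁ + n₂E°₂.
With n₃ = 3, and the known step contributing 1×(-0.37) V, the unknown satisfies 2·E° = 3×(-0.73) − 1×(-0.37) = -1.820.
E° = -1.820 / 2 = -0.910 V.

-0.910 V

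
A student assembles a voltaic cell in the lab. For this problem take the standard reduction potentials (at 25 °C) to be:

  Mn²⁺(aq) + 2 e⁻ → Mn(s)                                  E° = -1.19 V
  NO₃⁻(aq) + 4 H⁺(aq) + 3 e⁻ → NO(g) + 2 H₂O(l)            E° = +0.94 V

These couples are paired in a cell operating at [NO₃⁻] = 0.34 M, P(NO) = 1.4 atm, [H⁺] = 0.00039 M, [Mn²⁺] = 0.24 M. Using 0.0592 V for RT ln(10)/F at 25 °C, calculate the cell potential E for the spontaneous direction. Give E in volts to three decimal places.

+1.867 V

NO₃⁻/NO is the cathode (higher E°), Mn²⁺/Mn the anode: E°cell = +0.94 − (-1.19) = +2.13 V, n = 6.
Overall: 2 NO₃⁻(aq) + 8 H⁺(aq) + 3 Mn(s) → 2 NO(g) + 4 H₂O(l) + 3 Mn²⁺(aq)
Q = P(NO)^2·[Mn²⁺]^3 / ([NO₃⁻]^2·[H⁺]^8); log Q = 26.641.
E = E° − (0.0592/n) log Q = +2.13 − (0.0592/6)(26.641) = +1.867 V.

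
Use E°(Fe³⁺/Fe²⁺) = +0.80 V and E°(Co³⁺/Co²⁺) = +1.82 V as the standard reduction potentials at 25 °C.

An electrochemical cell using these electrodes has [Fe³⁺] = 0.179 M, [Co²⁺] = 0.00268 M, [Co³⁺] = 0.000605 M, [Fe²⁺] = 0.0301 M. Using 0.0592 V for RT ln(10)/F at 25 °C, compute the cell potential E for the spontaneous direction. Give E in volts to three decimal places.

Co³⁺/Co²⁺ is the cathode (higher E°), Fe³⁺/Fe²⁺ the anode: E°cell = +1.82 − (+0.80) = +1.02 V, n = 1.
Overall: Co³⁺(aq) + Fe²⁺(aq) → Co²⁺(aq) + Fe³⁺(aq)
Q = [Co²⁺]·[Fe³⁺] / ([Co³⁺]·[Fe²⁺]); log Q = 1.421.
E = E° − (0.0592/n) log Q = +1.02 − (0.0592/1)(1.421) = +0.936 V.

+0.936 V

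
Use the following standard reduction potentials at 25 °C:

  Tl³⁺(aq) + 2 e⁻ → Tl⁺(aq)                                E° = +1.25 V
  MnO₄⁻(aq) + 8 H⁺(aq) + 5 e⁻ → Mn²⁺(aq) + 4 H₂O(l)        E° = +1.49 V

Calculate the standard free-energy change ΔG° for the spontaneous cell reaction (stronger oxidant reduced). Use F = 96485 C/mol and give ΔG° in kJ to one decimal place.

-231.6 kJ

MnO₄⁻/Mn²⁺ (E° = +1.49 V) is the cathode; Tl³⁺/Tl⁺ (E° = +1.25 V) is the anode, so E°cell = +0.24 V.
Balancing electrons gives n = 10 (lcm of 5 and 2).
ΔG° = −nFE° = −(10)(96485)(+0.24) = -231,564 J = -231.6 kJ.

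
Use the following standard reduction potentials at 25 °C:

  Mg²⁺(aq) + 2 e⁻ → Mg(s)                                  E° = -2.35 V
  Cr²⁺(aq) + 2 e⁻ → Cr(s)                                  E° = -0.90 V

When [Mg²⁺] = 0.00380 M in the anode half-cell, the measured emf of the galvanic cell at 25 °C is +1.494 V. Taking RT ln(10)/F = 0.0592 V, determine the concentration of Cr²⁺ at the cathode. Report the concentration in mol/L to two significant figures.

Cr²⁺/Cr is the cathode, Mg²⁺/Mg the anode: E°cell = +1.45 V, n = 2.
Overall reaction: Cr²⁺(aq) + Mg(s) → Cr(s) + Mg²⁺(aq); Q = [Mg²⁺]^1/[Cr²⁺]^1.
From E = E° − (0.0592/n) log Q: log Q = (E° − E)·n/0.0592 = (+1.45 − (+1.494))·2/0.0592 = -1.4865.
So 1·log[Cr²⁺] = 1·log(0.0038) − log Q = -2.4202 − (-1.4865) = -0.9337; [Cr²⁺] = 10^(-0.9337) ≈ 0.12 M.

0.12 M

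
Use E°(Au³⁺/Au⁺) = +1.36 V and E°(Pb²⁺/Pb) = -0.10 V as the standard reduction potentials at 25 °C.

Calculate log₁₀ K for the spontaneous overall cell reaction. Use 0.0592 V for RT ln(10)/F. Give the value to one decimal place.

Cathode: Au³⁺/Au⁺; anode: Pb²⁺/Pb. E°cell = +1.46 V, n = 2.
log K = nE°cell / 0.0592 = (2)(+1.46) / 0.0592 = 49.3.

49.3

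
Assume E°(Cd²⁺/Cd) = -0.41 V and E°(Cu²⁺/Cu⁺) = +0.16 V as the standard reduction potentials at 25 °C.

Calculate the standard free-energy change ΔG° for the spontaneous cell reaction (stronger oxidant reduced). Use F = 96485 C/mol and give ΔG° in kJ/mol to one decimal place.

Cu²⁺/Cu⁺ (E° = +0.16 V) is the cathode; Cd²⁺/Cd (E° = -0.41 V) is the anode, so E°cell = +0.57 V.
Balancing electrons gives n = 2 (lcm of 1 and 2).
ΔG° = −nFE° = −(2)(96485)(+0.57) = -109,993 J = -110.0 kJ/mol.

-110.0 kJ/mol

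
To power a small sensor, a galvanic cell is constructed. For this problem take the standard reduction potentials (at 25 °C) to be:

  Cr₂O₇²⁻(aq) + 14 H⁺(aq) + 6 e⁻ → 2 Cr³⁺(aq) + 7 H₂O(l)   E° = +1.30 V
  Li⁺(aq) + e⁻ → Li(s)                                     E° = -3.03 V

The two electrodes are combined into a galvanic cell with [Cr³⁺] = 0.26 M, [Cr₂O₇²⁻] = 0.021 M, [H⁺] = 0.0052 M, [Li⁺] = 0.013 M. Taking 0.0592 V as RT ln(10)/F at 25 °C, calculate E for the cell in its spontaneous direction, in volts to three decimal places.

+4.121 V

Cr₂O₇²⁻/Cr³⁺ is the cathode (higher E°), Li⁺/Li the anode: E°cell = +1.30 − (-3.03) = +4.33 V, n = 6.
Overall: Cr₂O₇²⁻(aq) + 14 H⁺(aq) + 6 Li(s) → 2 Cr³⁺(aq) + 7 H₂O(l) + 6 Li⁺(aq)
Q = [Cr³⁺]^2·[Li⁺]^6 / ([Cr₂O₇²⁻]·[H⁺]^14); log Q = 21.167.
E = E° − (0.0592/n) log Q = +4.33 − (0.0592/6)(21.167) = +4.121 V.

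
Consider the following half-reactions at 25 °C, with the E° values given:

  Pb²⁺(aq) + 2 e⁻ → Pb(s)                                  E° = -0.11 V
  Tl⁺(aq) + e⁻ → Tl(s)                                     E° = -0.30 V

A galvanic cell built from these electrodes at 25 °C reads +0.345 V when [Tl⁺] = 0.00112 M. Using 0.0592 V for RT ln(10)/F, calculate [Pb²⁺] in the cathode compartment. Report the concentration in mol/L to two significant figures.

0.22 M

Pb²⁺/Pb is the cathode, Tl⁺/Tl the anode: E°cell = +0.19 V, n = 2.
Overall reaction: Pb²⁺(aq) + 2 Tl(s) → Pb(s) + 2 Tl⁺(aq); Q = [Tl⁺]^2/[Pb²⁺]^1.
From E = E° − (0.0592/n) log Q: log Q = (E° − E)·n/0.0592 = (+0.19 − (+0.345))·2/0.0592 = -5.2365.
So 1·log[Pb²⁺] = 2·log(0.00112) − log Q = -5.9016 − (-5.2365) = -0.6651; [Pb²⁺] = 10^(-0.6651) ≈ 0.22 M.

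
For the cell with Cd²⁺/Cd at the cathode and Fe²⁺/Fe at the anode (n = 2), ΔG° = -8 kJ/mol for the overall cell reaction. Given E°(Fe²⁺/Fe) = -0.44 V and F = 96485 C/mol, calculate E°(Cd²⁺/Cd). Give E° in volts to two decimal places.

-0.40 V

E°cell = −ΔG°/(nF) = −(-8×10³)/((2)(96485)) = +0.041 V.
Since Cd²⁺/Cd is the cathode and Fe²⁺/Fe the anode, E°cell = E°(Cd²⁺/Cd) − E°(Fe²⁺/Fe).
So E°(Cd²⁺/Cd) = E°cell + E°(Fe²⁺/Fe) = +0.041 + (-0.44) = -0.40 V.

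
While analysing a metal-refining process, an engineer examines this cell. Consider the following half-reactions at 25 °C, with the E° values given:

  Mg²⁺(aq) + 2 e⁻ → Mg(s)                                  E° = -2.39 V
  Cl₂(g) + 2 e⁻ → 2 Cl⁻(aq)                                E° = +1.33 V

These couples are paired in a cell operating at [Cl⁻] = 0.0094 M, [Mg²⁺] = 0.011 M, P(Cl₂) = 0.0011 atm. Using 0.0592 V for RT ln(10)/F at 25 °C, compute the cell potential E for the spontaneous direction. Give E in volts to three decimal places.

Cl₂/Cl⁻ is the cathode (higher E°), Mg²⁺/Mg the anode: E°cell = +1.33 − (-2.39) = +3.72 V, n = 2.
Overall: Cl₂(g) + Mg(s) → 2 Cl⁻(aq) + Mg²⁺(aq)
Q = [Cl⁻]^2·[Mg²⁺] / (P(Cl₂)); log Q = -3.054.
E = E° − (0.0592/n) log Q = +3.72 − (0.0592/2)(-3.054) = +3.810 V.

+3.810 V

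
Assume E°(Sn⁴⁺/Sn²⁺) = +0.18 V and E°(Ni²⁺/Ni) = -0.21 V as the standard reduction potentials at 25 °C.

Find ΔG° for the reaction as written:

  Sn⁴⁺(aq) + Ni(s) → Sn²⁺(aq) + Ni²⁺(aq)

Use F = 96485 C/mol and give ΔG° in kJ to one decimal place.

As written, Sn⁴⁺/Sn²⁺ is reduced (cathode) and Ni²⁺/Ni is oxidised (anode), so E°cell = (+0.18) − (-0.21) = +0.39 V.
Balancing electrons gives n = 2.
ΔG° = −nFE° = −(2)(96485)(+0.39) = -75,258 J = -75.3 kJ.

-75.3 kJ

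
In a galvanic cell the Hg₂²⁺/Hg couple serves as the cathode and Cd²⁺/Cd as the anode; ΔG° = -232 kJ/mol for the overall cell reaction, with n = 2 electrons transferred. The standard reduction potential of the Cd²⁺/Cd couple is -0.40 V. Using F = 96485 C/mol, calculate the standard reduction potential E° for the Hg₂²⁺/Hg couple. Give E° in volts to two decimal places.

+0.80 V

E°cell = −ΔG°/(nF) = −(-232×10³)/((2)(96485)) = +1.202 V.
Since Hg₂²⁺/Hg is the cathode and Cd²⁺/Cd the anode, E°cell = E°(Hg₂²⁺/Hg) − E°(Cd²⁺/Cd).
So E°(Hg₂²⁺/Hg) = E°cell + E°(Cd²⁺/Cd) = +1.202 + (-0.40) = +0.80 V.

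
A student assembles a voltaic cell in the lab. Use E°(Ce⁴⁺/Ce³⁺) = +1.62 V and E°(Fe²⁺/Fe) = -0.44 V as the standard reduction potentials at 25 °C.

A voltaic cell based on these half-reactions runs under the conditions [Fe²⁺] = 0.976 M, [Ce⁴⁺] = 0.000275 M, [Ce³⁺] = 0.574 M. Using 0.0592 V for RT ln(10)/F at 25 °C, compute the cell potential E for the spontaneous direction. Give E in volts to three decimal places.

+1.864 V

Ce⁴⁺/Ce³⁺ is the cathode (higher E°), Fe²⁺/Fe the anode: E°cell = +1.62 − (-0.44) = +2.06 V, n = 2.
Overall: 2 Ce⁴⁺(aq) + Fe(s) → 2 Ce³⁺(aq) + Fe²⁺(aq)
Q = [Ce³⁺]^2·[Fe²⁺] / ([Ce⁴⁺]^2); log Q = 6.629.
E = E° − (0.0592/n) log Q = +2.06 − (0.0592/2)(6.629) = +1.864 V.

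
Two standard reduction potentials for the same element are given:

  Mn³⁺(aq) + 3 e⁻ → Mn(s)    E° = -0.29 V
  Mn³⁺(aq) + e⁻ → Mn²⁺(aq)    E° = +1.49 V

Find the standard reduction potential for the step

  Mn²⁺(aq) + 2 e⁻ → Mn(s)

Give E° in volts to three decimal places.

Sequential free energies add, so n₃E°₃ = n₁E°₁ + n₂E°₂.
With n₃ = 3, and the known step contributing 1×(+1.49) V, the unknown satisfies 2·E° = 3×(-0.29) − 1×(+1.49) = -2.360.
E° = -2.360 / 2 = -1.180 V.

-1.180 V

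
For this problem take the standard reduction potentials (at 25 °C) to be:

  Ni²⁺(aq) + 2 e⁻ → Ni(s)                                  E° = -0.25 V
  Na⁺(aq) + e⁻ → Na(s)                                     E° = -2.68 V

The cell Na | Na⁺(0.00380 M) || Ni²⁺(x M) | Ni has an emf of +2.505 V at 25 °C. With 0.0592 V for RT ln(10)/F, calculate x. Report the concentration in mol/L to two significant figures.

Ni²⁺/Ni is the cathode, Na⁺/Na the anode: E°cell = +2.43 V, n = 2.
Overall reaction: Ni²⁺(aq) + 2 Na(s) → Ni(s) + 2 Na⁺(aq); Q = [Na⁺]^2/[Ni²⁺]^1.
From E = E° − (0.0592/n) log Q: log Q = (E° − E)·n/0.0592 = (+2.43 − (+2.505))·2/0.0592 = -2.5338.
So 1·log[Ni²⁺] = 2·log(0.0038) − log Q = -4.8404 − (-2.5338) = -2.3066; [Ni²⁺] = 10^(-2.3066) ≈ 0.0049 M.

0.0049 M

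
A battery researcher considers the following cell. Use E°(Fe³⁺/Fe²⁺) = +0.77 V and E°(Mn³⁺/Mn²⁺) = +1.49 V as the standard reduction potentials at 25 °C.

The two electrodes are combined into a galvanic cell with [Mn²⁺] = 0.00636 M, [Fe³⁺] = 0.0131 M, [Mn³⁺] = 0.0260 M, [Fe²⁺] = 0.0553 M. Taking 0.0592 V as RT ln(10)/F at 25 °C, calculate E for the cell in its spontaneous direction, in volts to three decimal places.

Mn³⁺/Mn²⁺ is the cathode (higher E°), Fe³⁺/Fe²⁺ the anode: E°cell = +1.49 − (+0.77) = +0.72 V, n = 1.
Overall: Mn³⁺(aq) + Fe²⁺(aq) → Mn²⁺(aq) + Fe³⁺(aq)
Q = [Mn²⁺]·[Fe³⁺] / ([Mn³⁺]·[Fe²⁺]); log Q = -1.237.
E = E° − (0.0592/n) log Q = +0.72 − (0.0592/1)(-1.237) = +0.793 V.

+0.793 V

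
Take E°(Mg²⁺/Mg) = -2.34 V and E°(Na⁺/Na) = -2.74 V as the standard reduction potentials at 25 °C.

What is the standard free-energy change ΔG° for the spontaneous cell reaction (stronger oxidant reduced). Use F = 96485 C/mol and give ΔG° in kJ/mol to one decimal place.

Mg²⁺/Mg (E° = -2.34 V) is the cathode; Na⁺/Na (E° = -2.74 V) is the anode, so E°cell = +0.40 V.
Balancing electrons gives n = 2 (lcm of 2 and 1).
ΔG° = −nFE° = −(2)(96485)(+0.40) = -77,188 J = -77.2 kJ/mol.

-77.2 kJ/mol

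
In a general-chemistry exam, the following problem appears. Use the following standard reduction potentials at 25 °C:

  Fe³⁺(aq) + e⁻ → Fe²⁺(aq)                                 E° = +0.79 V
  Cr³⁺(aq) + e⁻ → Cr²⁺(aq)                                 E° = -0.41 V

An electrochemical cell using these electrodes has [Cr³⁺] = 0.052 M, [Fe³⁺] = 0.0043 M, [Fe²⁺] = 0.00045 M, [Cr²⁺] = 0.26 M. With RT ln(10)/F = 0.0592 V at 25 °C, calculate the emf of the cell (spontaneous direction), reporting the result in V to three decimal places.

+1.299 V

Fe³⁺/Fe²⁺ is the cathode (higher E°), Cr³⁺/Cr²⁺ the anode: E°cell = +0.79 − (-0.41) = +1.20 V, n = 1.
Overall: Fe³⁺(aq) + Cr²⁺(aq) → Fe²⁺(aq) + Cr³⁺(aq)
Q = [Fe²⁺]·[Cr³⁺] / ([Fe³⁺]·[Cr²⁺]); log Q = -1.679.
E = E° − (0.0592/n) log Q = +1.20 − (0.0592/1)(-1.679) = +1.299 V.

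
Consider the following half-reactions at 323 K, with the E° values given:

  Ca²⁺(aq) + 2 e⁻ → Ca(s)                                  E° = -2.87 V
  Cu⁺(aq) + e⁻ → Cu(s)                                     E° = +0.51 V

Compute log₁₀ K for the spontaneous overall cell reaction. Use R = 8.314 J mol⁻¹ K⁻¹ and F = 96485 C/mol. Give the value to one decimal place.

Cathode: Cu⁺/Cu; anode: Ca²⁺/Ca. E°cell = (+0.51) − (-2.87) = +3.38 V, with n = 2.
ΔG° = −nFE° = −RT ln K, so ln K = nFE°/(RT) = (2)(96485)(+3.38) / ((8.314)(323)) = 242.881.
log₁₀ K = 242.881 / ln 10 = 105.5.

105.5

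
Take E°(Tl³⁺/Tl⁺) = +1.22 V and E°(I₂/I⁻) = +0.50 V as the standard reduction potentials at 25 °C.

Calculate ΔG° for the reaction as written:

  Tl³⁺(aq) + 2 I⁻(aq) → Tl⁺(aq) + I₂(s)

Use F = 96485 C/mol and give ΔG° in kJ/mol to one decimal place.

-138.9 kJ/mol

As written, Tl³⁺/Tl⁺ is reduced (cathode) and I₂/I⁻ is oxidised (anode), so E°cell = (+1.22) − (+0.50) = +0.72 V.
Balancing electrons gives n = 2.
ΔG° = −nFE° = −(2)(96485)(+0.72) = -138,938 J = -138.9 kJ/mol.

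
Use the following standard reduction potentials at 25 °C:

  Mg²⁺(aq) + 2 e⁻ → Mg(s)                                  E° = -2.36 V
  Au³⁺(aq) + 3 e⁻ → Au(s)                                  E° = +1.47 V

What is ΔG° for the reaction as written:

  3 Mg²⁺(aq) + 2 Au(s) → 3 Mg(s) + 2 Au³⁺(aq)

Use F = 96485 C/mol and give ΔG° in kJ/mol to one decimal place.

As written, Mg²⁺/Mg is reduced (cathode) and Au³⁺/Au is oxidised (anode), so E°cell = (-2.36) − (+1.47) = -3.83 V.
Balancing electrons gives n = 6.
ΔG° = −nFE° = −(6)(96485)(-3.83) = 2,217,225 J = +2217.2 kJ/mol.

+2217.2 kJ/mol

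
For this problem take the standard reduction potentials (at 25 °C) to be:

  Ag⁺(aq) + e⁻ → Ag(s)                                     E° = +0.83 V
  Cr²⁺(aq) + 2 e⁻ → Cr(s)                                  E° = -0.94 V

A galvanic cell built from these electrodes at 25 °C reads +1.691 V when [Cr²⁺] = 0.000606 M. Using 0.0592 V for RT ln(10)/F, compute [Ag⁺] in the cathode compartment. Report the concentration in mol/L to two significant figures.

0.0011 M

Ag⁺/Ag is the cathode, Cr²⁺/Cr the anode: E°cell = +1.77 V, n = 2.
Overall reaction: 2 Ag⁺(aq) + Cr(s) → 2 Ag(s) + Cr²⁺(aq); Q = [Cr²⁺]^1/[Ag⁺]^2.
From E = E° − (0.0592/n) log Q: log Q = (E° − E)·n/0.0592 = (+1.77 − (+1.691))·2/0.0592 = 2.6689.
So 2·log[Ag⁺] = 1·log(0.000606) − log Q = -3.2175 − (2.6689) = -5.8864; log[Ag⁺] = -5.8864 / 2 = -2.9432; [Ag⁺] = 10^(-2.9432) ≈ 0.0011 M.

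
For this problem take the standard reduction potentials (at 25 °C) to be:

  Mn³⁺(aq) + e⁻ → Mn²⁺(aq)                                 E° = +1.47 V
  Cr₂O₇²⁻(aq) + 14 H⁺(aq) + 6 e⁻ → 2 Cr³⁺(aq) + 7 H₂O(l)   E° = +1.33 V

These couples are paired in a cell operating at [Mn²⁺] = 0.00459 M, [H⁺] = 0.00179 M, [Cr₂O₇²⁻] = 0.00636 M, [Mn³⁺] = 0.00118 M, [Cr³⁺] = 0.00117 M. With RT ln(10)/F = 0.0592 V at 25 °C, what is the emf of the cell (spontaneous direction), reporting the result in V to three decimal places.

+0.448 V

Mn³⁺/Mn²⁺ is the cathode (higher E°), Cr₂O₇²⁻/Cr³⁺ the anode: E°cell = +1.47 − (+1.33) = +0.14 V, n = 6.
Overall: 6 Mn³⁺(aq) + 2 Cr³⁺(aq) + 7 H₂O(l) → 6 Mn²⁺(aq) + Cr₂O₇²⁻(aq) + 14 H⁺(aq)
Q = [Mn²⁺]^6·[Cr₂O₇²⁻]·[H⁺]^14 / ([Mn³⁺]^6·[Cr³⁺]^2); log Q = -31.253.
E = E° − (0.0592/n) log Q = +0.14 − (0.0592/6)(-31.253) = +0.448 V.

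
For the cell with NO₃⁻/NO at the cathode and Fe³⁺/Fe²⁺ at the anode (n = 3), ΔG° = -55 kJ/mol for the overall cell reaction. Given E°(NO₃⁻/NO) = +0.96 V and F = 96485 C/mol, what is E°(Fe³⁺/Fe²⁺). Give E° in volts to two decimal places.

E°cell = −ΔG°/(nF) = −(-55×10³)/((3)(96485)) = +0.190 V.
Since NO₃⁻/NO is the cathode and Fe³⁺/Fe²⁺ the anode, E°cell = E°(NO₃⁻/NO) − E°(Fe³⁺/Fe²⁺).
So E°(Fe³⁺/Fe²⁺) = E°(NO₃⁻/NO) − E°cell = (+0.96) − (+0.190) = +0.77 V.

+0.77 V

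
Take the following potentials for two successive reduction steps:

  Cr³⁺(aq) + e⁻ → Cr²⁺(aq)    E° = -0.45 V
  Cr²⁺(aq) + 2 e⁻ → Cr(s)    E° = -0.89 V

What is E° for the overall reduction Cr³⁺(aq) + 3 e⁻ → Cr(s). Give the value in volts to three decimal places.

-0.743 V

Since ΔG° = −nFE° is additive over sequential reductions, n₃E°₃ = n₁E°₁ + n₂E°₂.
E°₃ = (1×-0.45 + 2×-0.89) / 3 = (-2.230) / 3 = -0.743 V.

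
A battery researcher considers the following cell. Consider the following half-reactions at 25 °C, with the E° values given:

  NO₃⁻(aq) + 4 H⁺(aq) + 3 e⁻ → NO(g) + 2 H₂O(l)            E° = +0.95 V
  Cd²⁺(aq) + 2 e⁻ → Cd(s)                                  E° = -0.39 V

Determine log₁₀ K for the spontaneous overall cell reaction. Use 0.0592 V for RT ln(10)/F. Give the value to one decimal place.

Cathode: NO₃⁻/NO; anode: Cd²⁺/Cd. E°cell = +1.34 V, n = 6.
log K = nE°cell / 0.0592 = (6)(+1.34) / 0.0592 = 135.8.

135.8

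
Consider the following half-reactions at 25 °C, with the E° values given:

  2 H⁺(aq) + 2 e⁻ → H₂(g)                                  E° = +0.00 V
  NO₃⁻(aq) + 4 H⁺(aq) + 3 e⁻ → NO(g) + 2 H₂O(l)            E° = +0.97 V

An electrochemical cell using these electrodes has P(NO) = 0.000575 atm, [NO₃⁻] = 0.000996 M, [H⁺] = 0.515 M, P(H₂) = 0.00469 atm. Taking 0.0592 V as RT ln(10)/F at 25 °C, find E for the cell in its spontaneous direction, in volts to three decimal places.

+0.900 V

NO₃⁻/NO is the cathode (higher E°), H⁺/H₂ the anode: E°cell = +0.97 − (+0.00) = +0.97 V, n = 6.
Overall: 2 NO₃⁻(aq) + 2 H⁺(aq) + 3 H₂(g) → 2 NO(g) + 4 H₂O(l)
Q = P(NO)^2 / ([NO₃⁻]^2·[H⁺]^2·P(H₂)^3); log Q = 7.086.
E = E° − (0.0592/n) log Q = +0.97 − (0.0592/6)(7.086) = +0.900 V.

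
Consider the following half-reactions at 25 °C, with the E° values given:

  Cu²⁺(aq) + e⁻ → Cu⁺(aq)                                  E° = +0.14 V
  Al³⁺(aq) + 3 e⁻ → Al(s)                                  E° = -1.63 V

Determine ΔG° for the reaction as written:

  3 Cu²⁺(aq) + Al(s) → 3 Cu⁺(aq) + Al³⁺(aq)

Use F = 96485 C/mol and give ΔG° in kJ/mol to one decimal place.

As written, Cu²⁺/Cu⁺ is reduced (cathode) and Al³⁺/Al is oxidised (anode), so E°cell = (+0.14) − (-1.63) = +1.77 V.
Balancing electrons gives n = 3.
ΔG° = −nFE° = −(3)(96485)(+1.77) = -512,335 J = -512.3 kJ/mol.

-512.3 kJ/mol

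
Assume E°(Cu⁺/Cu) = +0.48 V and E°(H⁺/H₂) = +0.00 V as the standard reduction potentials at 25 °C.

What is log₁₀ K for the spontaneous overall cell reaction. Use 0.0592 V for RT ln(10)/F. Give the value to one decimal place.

Cathode: Cu⁺/Cu; anode: H⁺/H₂. E°cell = +0.48 V, n = 2.
log K = nE°cell / 0.0592 = (2)(+0.48) / 0.0592 = 16.2.

16.2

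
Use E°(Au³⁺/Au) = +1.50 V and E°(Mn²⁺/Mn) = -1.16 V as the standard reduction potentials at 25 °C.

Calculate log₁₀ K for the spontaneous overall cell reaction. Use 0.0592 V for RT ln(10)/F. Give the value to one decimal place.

Cathode: Au³⁺/Au; anode: Mn²⁺/Mn. E°cell = +2.66 V, n = 6.
log K = nE°cell / 0.0592 = (6)(+2.66) / 0.0592 = 269.6.

269.6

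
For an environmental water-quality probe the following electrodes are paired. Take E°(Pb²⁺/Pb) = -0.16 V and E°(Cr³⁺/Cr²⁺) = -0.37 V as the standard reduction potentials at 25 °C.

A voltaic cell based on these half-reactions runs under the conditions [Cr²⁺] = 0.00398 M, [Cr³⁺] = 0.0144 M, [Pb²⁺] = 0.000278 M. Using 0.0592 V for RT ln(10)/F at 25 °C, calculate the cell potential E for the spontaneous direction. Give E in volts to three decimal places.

+0.072 V

Pb²⁺/Pb is the cathode (higher E°), Cr³⁺/Cr²⁺ the anode: E°cell = -0.16 − (-0.37) = +0.21 V, n = 2.
Overall: Pb²⁺(aq) + 2 Cr²⁺(aq) → Pb(s) + 2 Cr³⁺(aq)
Q = [Cr³⁺]^2 / ([Pb²⁺]·[Cr²⁺]^2); log Q = 4.673.
E = E° − (0.0592/n) log Q = +0.21 − (0.0592/2)(4.673) = +0.072 V.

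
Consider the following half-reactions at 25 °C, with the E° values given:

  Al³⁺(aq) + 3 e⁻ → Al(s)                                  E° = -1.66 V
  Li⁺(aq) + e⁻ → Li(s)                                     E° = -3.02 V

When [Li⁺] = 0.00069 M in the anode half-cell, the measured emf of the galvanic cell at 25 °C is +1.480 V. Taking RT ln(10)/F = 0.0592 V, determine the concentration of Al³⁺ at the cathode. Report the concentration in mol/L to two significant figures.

0.00040 M

Al³⁺/Al is the cathode, Li⁺/Li the anode: E°cell = +1.36 V, n = 3.
Overall reaction: Al³⁺(aq) + 3 Li(s) → Al(s) + 3 Li⁺(aq); Q = [Li⁺]^3/[Al³⁺]^1.
From E = E° − (0.0592/n) log Q: log Q = (E° − E)·n/0.0592 = (+1.36 − (+1.480))·3/0.0592 = -6.0811.
So 1·log[Al³⁺] = 3·log(0.00069) − log Q = -9.4835 − (-6.0811) = -3.4024; [Al³⁺] = 10^(-3.4024) ≈ 0.00040 M.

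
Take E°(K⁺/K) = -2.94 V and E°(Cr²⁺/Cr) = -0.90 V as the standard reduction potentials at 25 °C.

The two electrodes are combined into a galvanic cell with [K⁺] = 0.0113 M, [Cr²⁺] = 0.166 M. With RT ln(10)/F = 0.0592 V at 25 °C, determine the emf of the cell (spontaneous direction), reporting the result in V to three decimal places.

Cr²⁺/Cr is the cathode (higher E°), K⁺/K the anode: E°cell = -0.90 − (-2.94) = +2.04 V, n = 2.
Overall: Cr²⁺(aq) + 2 K(s) → Cr(s) + 2 K⁺(aq)
Q = [K⁺]^2 / ([Cr²⁺]); log Q = -3.114.
E = E° − (0.0592/n) log Q = +2.04 − (0.0592/2)(-3.114) = +2.132 V.

+2.132 V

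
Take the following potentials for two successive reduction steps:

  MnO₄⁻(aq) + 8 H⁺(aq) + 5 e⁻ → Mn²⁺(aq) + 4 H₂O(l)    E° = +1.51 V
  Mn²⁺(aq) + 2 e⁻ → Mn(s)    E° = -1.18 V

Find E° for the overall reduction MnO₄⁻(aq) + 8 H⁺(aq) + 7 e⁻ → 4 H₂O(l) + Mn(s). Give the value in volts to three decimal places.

+0.741 V

Since ΔG° = −nFE° is additive over sequential reductions, n₃E°₃ = n₁E°₁ + n₂E°₂.
E°₃ = (5×+1.51 + 2×-1.18) / 7 = (+5.190) / 7 = +0.741 V.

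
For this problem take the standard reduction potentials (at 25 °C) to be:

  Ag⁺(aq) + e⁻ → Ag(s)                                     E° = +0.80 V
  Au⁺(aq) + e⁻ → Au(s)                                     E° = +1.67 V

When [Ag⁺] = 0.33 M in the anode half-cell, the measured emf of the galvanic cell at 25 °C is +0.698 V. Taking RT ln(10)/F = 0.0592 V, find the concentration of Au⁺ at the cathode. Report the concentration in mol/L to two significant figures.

0.00041 M

Au⁺/Au is the cathode, Ag⁺/Ag the anode: E°cell = +0.87 V, n = 1.
Overall reaction: Au⁺(aq) + Ag(s) → Au(s) + Ag⁺(aq); Q = [Ag⁺]^1/[Au⁺]^1.
From E = E° − (0.0592/n) log Q: log Q = (E° − E)·n/0.0592 = (+0.87 − (+0.698))·1/0.0592 = 2.9054.
So 1·log[Au⁺] = 1·log(0.33) − log Q = -0.4815 − (2.9054) = -3.3869; [Au⁺] = 10^(-3.3869) ≈ 0.00041 M.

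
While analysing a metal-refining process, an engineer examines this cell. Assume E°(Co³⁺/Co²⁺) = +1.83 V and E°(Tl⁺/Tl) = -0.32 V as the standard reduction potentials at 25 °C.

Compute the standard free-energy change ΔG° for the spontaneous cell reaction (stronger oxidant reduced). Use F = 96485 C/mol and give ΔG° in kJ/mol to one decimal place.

-207.4 kJ/mol

Co³⁺/Co²⁺ (E° = +1.83 V) is the cathode; Tl⁺/Tl (E° = -0.32 V) is the anode, so E°cell = +2.15 V.
Balancing electrons gives n = 1 (lcm of 1 and 1).
ΔG° = −nFE° = −(1)(96485)(+2.15) = -207,443 J = -207.4 kJ/mol.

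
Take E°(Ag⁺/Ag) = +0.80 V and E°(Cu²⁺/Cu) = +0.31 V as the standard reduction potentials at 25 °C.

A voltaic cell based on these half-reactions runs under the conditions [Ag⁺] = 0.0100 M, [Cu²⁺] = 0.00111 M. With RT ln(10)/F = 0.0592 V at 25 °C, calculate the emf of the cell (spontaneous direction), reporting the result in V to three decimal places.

+0.459 V

Ag⁺/Ag is the cathode (higher E°), Cu²⁺/Cu the anode: E°cell = +0.80 − (+0.31) = +0.49 V, n = 2.
Overall: 2 Ag⁺(aq) + Cu(s) → 2 Ag(s) + Cu²⁺(aq)
Q = [Cu²⁺] / ([Ag⁺]^2); log Q = 1.045.
E = E° − (0.0592/n) log Q = +0.49 − (0.0592/2)(1.045) = +0.459 V.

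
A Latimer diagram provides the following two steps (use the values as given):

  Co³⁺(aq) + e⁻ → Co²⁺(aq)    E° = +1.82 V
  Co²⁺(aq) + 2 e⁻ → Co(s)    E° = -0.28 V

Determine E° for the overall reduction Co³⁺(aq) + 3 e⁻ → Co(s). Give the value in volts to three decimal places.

Adding the free-energy changes (−nFE°) of the two steps gives −n₃FE°₃ = −n₁FE°₁ − n₂FE°₂.
E°₃ = (1×+1.82 + 2×-0.28) / 3 = (+1.260) / 3 = +0.420 V.

+0.420 V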